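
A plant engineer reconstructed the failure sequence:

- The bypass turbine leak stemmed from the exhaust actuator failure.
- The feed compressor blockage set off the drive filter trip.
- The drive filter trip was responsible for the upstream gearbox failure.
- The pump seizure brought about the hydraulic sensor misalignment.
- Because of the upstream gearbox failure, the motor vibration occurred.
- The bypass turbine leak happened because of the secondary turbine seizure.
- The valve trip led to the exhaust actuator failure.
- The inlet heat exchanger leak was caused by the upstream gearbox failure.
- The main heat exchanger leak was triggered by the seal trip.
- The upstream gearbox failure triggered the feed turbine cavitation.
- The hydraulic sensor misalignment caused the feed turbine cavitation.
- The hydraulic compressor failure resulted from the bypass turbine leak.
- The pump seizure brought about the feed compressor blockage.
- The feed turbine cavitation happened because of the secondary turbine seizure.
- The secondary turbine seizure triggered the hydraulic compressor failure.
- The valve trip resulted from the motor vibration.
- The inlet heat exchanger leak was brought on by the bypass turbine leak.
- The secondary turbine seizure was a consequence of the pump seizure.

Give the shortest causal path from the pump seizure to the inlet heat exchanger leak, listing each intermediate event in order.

the pump seizure → the secondary turbine seizure → the bypass turbine leak → the inlet heat exchanger leak

the pump seizure → the secondary turbine seizure
the secondary turbine seizure → the bypass turbine leak
the bypass turbine leak → the inlet heat exchanger leak
Length: 3 steps.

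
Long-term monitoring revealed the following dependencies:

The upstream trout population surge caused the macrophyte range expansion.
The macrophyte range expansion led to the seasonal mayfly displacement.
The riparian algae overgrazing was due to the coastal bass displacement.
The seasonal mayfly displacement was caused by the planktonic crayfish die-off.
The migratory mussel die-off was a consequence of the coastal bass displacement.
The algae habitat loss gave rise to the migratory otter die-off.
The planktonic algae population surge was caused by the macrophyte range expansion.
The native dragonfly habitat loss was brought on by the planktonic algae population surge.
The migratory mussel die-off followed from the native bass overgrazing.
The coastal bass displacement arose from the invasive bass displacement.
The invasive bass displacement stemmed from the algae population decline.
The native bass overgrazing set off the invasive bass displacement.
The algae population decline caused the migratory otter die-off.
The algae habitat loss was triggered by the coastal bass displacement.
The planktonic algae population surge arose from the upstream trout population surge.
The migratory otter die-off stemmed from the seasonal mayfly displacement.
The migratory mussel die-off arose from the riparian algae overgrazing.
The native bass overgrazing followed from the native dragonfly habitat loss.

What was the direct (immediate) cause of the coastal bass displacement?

Upstream contributors include the algae population decline, the upstream trout population surge, the macrophyte range expansion, the planktonic algae population surge, the native dragonfly habitat loss, the native bass overgrazing, but only the invasive bass displacement feeds directly into the coastal bass displacement.

the invasive bass displacement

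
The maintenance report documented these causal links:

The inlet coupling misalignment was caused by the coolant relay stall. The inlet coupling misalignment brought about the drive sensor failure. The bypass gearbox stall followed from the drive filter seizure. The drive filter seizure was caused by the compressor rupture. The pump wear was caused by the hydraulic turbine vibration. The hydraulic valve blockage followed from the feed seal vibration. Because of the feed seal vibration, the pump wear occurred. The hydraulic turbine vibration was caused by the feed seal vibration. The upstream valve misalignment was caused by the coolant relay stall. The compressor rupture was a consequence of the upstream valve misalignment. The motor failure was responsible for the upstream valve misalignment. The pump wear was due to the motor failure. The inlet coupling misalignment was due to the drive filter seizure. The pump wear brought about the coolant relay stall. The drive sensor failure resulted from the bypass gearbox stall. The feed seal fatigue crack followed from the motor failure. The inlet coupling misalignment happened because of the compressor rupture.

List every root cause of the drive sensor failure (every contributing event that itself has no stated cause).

Tracing upstream from the drive sensor failure: the drive sensor failure ← the inlet coupling misalignment ← the coolant relay stall ← the pump wear ← the motor failure.
A separate upstream branch: the drive sensor failure ← the inlet coupling misalignment ← the coolant relay stall ← the pump wear ← the feed seal vibration.
Each of those chain origins has no stated cause.

the feed seal vibration, the motor failure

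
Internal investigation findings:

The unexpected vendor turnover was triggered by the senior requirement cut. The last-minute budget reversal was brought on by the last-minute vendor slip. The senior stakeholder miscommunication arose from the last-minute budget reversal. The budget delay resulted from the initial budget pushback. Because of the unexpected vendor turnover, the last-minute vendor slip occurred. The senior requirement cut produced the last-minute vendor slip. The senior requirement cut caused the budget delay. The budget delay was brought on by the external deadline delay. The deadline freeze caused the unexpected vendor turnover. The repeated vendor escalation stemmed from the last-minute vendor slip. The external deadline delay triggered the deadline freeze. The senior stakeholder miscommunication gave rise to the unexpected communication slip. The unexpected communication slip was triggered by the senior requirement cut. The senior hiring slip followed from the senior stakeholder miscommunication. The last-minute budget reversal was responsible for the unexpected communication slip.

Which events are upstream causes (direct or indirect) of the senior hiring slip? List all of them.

Immediate cause of the senior hiring slip: the senior stakeholder miscommunication.
Further upstream: the external deadline delay, the deadline freeze, the senior requirement cut, the unexpected vendor turnover, the last-minute vendor slip, the last-minute budget reversal.

the deadline freeze, the external deadline delay, the last-minute budget reversal, the last-minute vendor slip, the senior requirement cut, the senior stakeholder miscommunication, the unexpected vendor turnover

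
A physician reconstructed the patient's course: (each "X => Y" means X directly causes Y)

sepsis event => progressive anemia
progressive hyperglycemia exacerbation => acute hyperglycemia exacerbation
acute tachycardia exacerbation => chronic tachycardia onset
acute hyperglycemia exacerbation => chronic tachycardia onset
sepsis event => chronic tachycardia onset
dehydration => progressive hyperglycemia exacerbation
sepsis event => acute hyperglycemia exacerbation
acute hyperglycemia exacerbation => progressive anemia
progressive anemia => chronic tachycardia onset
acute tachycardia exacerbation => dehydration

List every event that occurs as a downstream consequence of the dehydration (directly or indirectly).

the acute hyperglycemia exacerbation, the chronic tachycardia onset, the progressive anemia, the progressive hyperglycemia exacerbation

Direct effects: the progressive hyperglycemia exacerbation.
2 steps out: the acute hyperglycemia exacerbation.
3 steps out: the progressive anemia, the chronic tachycardia onset.
Not reachable from it: the acute tachycardia exacerbation, the sepsis event.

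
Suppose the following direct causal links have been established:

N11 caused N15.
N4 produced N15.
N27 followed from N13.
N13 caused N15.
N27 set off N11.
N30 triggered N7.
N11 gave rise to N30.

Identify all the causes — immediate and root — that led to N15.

N11, N13, N27, N4

Immediate causes of N15: N13, N11, N4.
Further upstream: N27.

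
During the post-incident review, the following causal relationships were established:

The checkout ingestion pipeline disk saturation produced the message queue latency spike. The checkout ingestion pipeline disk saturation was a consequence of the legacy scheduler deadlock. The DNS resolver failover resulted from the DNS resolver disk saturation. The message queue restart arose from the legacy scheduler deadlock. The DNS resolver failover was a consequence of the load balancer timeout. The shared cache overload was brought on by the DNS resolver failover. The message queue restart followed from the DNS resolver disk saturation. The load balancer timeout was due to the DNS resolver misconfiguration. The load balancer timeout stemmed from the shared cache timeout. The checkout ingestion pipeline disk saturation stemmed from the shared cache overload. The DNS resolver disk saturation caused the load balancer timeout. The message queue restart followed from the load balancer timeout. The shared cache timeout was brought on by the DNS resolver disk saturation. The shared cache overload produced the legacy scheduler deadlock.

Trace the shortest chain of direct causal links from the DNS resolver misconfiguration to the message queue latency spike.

the DNS resolver misconfiguration → the load balancer timeout → the DNS resolver failover → the shared cache overload → the checkout ingestion pipeline disk saturation → the message queue latency spike

the DNS resolver misconfiguration → the load balancer timeout
the load balancer timeout → the DNS resolver failover
the DNS resolver failover → the shared cache overload
the shared cache overload → the checkout ingestion pipeline disk saturation
the checkout ingestion pipeline disk saturation → the message queue latency spike
Length: 5 steps.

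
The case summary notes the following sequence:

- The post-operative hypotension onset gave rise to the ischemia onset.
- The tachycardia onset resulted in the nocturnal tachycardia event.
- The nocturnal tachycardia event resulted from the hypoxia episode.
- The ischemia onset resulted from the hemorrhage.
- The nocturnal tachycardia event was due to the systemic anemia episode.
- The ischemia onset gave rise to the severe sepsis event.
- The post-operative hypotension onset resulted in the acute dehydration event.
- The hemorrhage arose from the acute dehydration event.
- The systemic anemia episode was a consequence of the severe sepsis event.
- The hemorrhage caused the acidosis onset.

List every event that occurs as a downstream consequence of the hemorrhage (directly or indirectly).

the acidosis onset, the ischemia onset, the nocturnal tachycardia event, the severe sepsis event, the systemic anemia episode

Direct effects: the acidosis onset, the ischemia onset.
2 steps out: the severe sepsis event.
3 steps out: the systemic anemia episode.
4 steps out: the nocturnal tachycardia event.
Not reachable from it: the post-operative hypotension onset, the acute dehydration event, the hypoxia episode, the tachycardia onset.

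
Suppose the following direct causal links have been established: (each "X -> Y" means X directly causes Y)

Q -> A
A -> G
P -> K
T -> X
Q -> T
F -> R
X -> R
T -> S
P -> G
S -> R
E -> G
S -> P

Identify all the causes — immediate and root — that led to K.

Immediate cause of K: P.
Further upstream: Q, T, S.

P, Q, S, T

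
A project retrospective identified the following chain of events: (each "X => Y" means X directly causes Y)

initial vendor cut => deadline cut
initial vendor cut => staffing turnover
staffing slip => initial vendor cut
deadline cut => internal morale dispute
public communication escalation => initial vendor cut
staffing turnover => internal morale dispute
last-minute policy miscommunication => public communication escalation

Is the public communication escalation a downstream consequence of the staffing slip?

No

The staffing slip leads to the initial vendor cut, the staffing turnover, the deadline cut, the internal morale dispute; the public communication escalation is not among them.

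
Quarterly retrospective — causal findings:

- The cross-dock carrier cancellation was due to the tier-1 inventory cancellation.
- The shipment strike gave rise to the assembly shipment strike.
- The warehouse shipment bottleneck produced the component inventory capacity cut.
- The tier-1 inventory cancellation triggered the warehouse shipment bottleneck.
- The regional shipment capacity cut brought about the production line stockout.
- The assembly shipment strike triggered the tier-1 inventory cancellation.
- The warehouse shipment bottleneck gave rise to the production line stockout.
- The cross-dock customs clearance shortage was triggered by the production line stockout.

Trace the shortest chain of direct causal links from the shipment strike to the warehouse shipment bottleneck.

the shipment strike → the assembly shipment strike → the tier-1 inventory cancellation → the warehouse shipment bottleneck

the shipment strike → the assembly shipment strike
the assembly shipment strike → the tier-1 inventory cancellation
the tier-1 inventory cancellation → the warehouse shipment bottleneck
Length: 3 steps.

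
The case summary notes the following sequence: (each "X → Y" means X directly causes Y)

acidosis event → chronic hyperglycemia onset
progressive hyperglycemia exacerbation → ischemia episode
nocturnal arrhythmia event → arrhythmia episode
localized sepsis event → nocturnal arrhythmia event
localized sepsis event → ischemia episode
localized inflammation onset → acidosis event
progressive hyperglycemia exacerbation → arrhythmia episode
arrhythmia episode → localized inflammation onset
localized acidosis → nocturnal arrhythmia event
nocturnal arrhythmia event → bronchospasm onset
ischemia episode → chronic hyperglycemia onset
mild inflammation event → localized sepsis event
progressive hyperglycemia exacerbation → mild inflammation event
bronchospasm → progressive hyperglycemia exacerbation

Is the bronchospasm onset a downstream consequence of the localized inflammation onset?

No

The localized inflammation onset leads to the acidosis event, the chronic hyperglycemia onset; the bronchospasm onset is not among them.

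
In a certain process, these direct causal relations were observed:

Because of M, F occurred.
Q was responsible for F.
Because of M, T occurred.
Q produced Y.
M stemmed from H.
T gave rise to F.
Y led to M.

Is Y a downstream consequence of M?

No

M leads to T, F; Y is not among them.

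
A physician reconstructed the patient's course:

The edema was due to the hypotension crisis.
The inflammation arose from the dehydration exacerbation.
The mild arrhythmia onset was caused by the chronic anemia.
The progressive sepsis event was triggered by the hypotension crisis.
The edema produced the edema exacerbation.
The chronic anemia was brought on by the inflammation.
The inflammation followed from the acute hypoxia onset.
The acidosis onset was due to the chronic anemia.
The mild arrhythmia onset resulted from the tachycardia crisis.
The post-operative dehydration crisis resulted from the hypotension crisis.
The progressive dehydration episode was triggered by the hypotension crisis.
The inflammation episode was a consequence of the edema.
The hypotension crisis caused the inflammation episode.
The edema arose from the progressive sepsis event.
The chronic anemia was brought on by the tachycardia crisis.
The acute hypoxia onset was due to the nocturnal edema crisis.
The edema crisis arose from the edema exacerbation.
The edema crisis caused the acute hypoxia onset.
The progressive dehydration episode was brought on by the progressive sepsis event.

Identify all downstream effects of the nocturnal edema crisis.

the acidosis onset, the acute hypoxia onset, the chronic anemia, the inflammation, the mild arrhythmia onset

Direct effects: the acute hypoxia onset.
2 steps out: the inflammation.
3 steps out: the chronic anemia.
4 steps out: the mild arrhythmia onset, the acidosis onset.
Not reachable from it: the hypotension crisis, the progressive sepsis event, the post-operative dehydration crisis, the edema, the edema exacerbation, the inflammation episode, the edema crisis, the progressive dehydration episode, the tachycardia crisis, the dehydration exacerbation.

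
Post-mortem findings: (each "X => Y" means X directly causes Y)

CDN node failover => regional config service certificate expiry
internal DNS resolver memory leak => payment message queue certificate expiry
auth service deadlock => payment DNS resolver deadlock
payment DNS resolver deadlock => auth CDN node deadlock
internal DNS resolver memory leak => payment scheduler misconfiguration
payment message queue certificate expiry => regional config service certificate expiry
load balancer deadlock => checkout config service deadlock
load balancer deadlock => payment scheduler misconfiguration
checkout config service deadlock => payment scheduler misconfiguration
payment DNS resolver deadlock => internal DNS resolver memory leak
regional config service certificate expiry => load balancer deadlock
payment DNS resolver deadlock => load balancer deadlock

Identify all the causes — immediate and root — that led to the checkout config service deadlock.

Immediate cause of the checkout config service deadlock: the load balancer deadlock.
Further upstream: the auth service deadlock, the payment DNS resolver deadlock, the internal DNS resolver memory leak, the CDN node failover, the payment message queue certificate expiry, the regional config service certificate expiry.

the CDN node failover, the auth service deadlock, the internal DNS resolver memory leak, the load balancer deadlock, the payment DNS resolver deadlock, the payment message queue certificate expiry, the regional config service certificate expiry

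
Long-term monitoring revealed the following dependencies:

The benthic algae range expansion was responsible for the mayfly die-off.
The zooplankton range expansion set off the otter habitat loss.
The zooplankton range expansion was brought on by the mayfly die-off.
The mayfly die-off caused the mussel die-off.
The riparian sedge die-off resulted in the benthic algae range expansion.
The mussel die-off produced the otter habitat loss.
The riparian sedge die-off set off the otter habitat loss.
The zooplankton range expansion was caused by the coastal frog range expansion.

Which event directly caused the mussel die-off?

Upstream contributors include the riparian sedge die-off, the benthic algae range expansion, but only the mayfly die-off feeds directly into the mussel die-off.

the mayfly die-off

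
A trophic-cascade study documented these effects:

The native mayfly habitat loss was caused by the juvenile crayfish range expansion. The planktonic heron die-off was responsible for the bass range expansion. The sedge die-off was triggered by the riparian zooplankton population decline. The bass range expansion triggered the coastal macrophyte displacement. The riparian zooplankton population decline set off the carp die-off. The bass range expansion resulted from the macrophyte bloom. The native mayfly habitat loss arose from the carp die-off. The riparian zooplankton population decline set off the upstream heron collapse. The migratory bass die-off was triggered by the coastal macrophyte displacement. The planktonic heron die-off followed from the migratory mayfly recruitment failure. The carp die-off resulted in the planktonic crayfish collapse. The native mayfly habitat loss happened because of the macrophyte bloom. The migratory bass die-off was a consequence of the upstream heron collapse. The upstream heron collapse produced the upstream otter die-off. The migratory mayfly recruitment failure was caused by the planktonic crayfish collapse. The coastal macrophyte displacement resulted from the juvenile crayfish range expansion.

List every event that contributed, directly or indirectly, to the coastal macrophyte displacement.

Immediate causes of the coastal macrophyte displacement: the juvenile crayfish range expansion, the bass range expansion.
Further upstream: the riparian zooplankton population decline, the carp die-off, the macrophyte bloom, the planktonic crayfish collapse, the migratory mayfly recruitment failure, the planktonic heron die-off.

the bass range expansion, the carp die-off, the juvenile crayfish range expansion, the macrophyte bloom, the migratory mayfly recruitment failure, the planktonic crayfish collapse, the planktonic heron die-off, the riparian zooplankton population decline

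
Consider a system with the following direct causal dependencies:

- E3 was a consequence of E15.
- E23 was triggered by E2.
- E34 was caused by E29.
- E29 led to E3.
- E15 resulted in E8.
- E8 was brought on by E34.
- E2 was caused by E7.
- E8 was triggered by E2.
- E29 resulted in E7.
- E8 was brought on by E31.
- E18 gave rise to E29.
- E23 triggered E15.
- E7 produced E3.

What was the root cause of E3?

Tracing upstream from E3: E3 ← E29 ← E18.
E18 has no stated cause, so it is the root.

E18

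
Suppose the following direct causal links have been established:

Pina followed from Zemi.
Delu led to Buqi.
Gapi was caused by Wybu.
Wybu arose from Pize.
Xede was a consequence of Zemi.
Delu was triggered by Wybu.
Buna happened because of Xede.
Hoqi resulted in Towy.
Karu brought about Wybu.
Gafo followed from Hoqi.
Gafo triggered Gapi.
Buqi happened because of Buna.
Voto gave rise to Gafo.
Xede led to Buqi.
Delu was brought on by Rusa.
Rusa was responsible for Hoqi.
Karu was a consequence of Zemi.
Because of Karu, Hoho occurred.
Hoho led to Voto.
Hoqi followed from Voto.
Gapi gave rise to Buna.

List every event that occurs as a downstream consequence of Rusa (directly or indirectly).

Buna, Buqi, Delu, Gafo, Gapi, Hoqi, Towy

Direct effects: Hoqi, Delu.
2 steps out: Gafo, Towy, Buqi.
3 steps out: Gapi.
4 steps out: Buna.
Not reachable from it: Zemi, Karu, Pize, Pina, Hoho, Voto, Wybu, Xede.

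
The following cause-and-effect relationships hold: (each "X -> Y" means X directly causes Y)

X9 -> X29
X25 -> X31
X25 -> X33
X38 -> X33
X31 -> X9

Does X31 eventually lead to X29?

There is a causal chain: X31 → X9 → X29.

Yes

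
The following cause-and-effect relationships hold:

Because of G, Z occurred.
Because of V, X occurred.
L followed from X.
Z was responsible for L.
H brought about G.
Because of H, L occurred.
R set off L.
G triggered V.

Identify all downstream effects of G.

Direct effects: Z, V.
2 steps out: X, L.
Not reachable from it: R, H.

L, V, X, Z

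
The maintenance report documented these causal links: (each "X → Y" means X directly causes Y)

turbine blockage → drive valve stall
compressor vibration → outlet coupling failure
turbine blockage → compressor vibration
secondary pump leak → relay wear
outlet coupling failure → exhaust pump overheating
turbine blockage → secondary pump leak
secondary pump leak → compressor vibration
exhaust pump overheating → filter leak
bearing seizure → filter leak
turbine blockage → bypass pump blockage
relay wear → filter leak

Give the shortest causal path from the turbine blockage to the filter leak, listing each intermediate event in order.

the turbine blockage → the secondary pump leak
the secondary pump leak → the relay wear
the relay wear → the filter leak
Length: 3 steps.

the turbine blockage → the secondary pump leak → the relay wear → the filter leak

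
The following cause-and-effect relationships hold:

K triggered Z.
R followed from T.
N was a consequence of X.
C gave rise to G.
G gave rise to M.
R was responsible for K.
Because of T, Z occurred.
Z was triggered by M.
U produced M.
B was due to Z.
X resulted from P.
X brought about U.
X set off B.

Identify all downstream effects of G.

B, M, Z

Direct effects: M.
2 steps out: Z.
3 steps out: B.
Not reachable from it: P, X, U, N, T, C, R, K.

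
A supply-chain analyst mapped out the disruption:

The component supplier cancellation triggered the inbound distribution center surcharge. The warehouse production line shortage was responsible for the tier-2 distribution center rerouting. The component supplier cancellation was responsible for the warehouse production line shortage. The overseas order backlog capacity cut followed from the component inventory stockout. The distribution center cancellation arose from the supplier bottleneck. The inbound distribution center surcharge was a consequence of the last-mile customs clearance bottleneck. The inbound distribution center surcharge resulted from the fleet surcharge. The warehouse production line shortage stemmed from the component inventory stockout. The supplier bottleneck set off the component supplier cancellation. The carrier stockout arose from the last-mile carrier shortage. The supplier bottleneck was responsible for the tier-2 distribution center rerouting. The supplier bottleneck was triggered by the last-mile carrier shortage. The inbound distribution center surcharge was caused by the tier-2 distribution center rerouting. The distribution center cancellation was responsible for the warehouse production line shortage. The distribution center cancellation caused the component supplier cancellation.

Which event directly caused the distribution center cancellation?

the supplier bottleneck

Upstream contributors include the last-mile carrier shortage, but only the supplier bottleneck feeds directly into the distribution center cancellation.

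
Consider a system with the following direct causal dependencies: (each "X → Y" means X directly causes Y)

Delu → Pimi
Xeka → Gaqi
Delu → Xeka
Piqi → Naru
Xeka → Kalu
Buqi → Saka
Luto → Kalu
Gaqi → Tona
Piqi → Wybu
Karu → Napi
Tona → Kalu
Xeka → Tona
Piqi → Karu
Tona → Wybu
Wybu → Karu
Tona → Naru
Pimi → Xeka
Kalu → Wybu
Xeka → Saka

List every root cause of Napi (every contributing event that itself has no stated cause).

Tracing upstream from Napi: Napi ← Karu ← Wybu ← Tona ← Xeka ← Delu.
A separate upstream branch: Napi ← Karu ← Wybu ← Kalu ← Luto.
A separate upstream branch: Napi ← Karu ← Piqi.
Each of those chain origins has no stated cause.

Delu, Luto, Piqi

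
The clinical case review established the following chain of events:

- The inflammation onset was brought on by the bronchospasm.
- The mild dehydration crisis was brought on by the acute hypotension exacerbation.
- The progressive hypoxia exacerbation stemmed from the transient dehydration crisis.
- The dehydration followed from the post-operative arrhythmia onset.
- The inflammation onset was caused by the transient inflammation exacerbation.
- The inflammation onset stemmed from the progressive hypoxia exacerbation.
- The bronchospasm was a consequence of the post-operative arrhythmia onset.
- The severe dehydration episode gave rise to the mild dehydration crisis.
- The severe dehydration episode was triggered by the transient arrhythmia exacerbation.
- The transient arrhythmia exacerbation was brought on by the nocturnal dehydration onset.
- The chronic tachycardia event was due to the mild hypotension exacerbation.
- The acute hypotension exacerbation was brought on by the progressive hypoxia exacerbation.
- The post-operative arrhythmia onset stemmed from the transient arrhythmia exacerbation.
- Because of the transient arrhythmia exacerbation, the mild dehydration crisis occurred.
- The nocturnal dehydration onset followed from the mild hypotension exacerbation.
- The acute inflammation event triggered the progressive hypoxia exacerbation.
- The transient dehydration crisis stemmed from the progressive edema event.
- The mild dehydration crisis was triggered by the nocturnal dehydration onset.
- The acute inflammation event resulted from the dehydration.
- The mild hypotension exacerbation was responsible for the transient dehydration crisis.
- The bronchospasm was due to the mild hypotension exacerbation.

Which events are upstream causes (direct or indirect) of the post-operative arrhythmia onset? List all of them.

the mild hypotension exacerbation, the nocturnal dehydration onset, the transient arrhythmia exacerbation

Immediate cause of the post-operative arrhythmia onset: the transient arrhythmia exacerbation.
Further upstream: the mild hypotension exacerbation, the nocturnal dehydration onset.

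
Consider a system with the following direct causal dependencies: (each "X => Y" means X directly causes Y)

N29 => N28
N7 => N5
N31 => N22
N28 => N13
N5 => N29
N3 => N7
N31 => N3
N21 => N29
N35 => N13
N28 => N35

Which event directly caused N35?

Upstream contributors include N31, N3, N7, N5, N29, N21, but only N28 feeds directly into N35.

N28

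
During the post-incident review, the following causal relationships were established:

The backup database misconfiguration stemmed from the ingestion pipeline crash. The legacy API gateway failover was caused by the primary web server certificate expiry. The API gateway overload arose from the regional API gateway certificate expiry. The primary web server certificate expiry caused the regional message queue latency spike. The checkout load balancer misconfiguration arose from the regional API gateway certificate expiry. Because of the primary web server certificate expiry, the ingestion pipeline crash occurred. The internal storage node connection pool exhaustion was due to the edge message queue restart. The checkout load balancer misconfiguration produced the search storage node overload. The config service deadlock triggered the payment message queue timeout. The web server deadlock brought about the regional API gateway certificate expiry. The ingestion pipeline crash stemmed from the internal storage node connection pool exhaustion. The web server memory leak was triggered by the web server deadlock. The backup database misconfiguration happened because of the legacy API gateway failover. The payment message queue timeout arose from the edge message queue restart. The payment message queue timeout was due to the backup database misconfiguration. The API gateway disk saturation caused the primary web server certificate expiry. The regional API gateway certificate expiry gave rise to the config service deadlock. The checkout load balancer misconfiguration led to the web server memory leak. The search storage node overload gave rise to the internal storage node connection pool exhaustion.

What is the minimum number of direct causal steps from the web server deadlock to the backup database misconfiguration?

Shortest chain: the web server deadlock → the regional API gateway certificate expiry → the checkout load balancer misconfiguration → the search storage node overload → the internal storage node connection pool exhaustion → the ingestion pipeline crash → the backup database misconfiguration.

6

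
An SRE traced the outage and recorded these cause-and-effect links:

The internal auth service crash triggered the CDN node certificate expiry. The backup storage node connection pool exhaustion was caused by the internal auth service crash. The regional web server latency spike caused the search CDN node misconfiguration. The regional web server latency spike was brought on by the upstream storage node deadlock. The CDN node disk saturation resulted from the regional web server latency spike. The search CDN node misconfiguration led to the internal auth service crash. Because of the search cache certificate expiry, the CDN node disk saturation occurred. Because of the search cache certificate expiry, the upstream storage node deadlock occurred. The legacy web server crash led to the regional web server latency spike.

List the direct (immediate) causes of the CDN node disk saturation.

Upstream contributors include the upstream storage node deadlock, the legacy web server crash, but only the regional web server latency spike, the search cache certificate expiry feed directly into the CDN node disk saturation.

the regional web server latency spike, the search cache certificate expiry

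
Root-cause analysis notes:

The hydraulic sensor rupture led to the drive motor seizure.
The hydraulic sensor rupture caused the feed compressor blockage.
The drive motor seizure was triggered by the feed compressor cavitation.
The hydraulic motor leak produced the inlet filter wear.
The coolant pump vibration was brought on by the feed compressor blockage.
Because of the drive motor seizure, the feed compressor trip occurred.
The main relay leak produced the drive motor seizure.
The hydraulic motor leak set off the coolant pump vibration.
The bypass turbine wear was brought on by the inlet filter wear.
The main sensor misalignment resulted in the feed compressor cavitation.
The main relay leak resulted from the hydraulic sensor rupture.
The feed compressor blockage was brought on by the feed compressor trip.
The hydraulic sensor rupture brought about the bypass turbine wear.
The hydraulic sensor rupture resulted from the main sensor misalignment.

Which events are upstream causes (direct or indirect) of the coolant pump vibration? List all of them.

the drive motor seizure, the feed compressor blockage, the feed compressor cavitation, the feed compressor trip, the hydraulic motor leak, the hydraulic sensor rupture, the main relay leak, the main sensor misalignment

Immediate causes of the coolant pump vibration: the feed compressor blockage, the hydraulic motor leak.
Further upstream: the main sensor misalignment, the hydraulic sensor rupture, the main relay leak, the feed compressor cavitation, the drive motor seizure, the feed compressor trip.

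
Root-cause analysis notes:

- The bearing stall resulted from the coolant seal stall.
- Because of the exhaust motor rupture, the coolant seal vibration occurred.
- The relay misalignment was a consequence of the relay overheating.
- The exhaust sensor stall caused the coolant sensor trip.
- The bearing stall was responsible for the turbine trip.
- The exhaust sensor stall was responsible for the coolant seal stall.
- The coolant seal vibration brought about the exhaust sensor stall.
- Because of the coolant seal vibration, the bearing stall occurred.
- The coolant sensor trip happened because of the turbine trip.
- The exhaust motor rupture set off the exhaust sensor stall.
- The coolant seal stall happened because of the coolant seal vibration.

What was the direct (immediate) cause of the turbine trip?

the bearing stall

Upstream contributors include the exhaust motor rupture, the coolant seal vibration, the exhaust sensor stall, the coolant seal stall, but only the bearing stall feeds directly into the turbine trip.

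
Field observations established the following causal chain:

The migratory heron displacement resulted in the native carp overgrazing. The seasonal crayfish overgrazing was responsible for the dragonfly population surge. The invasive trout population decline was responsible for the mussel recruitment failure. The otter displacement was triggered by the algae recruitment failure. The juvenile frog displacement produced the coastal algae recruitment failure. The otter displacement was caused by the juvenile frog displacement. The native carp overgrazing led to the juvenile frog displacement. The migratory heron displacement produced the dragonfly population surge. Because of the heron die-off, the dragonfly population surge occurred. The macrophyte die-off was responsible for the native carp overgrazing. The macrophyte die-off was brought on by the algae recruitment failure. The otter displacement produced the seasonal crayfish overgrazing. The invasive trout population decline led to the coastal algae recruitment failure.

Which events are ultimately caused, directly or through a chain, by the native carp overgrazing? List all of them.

the coastal algae recruitment failure, the dragonfly population surge, the juvenile frog displacement, the otter displacement, the seasonal crayfish overgrazing

Direct effects: the juvenile frog displacement.
2 steps out: the coastal algae recruitment failure, the otter displacement.
3 steps out: the seasonal crayfish overgrazing.
4 steps out: the dragonfly population surge.
Not reachable from it: the invasive trout population decline, the mussel recruitment failure, the algae recruitment failure, the migratory heron displacement, the macrophyte die-off, the heron die-off.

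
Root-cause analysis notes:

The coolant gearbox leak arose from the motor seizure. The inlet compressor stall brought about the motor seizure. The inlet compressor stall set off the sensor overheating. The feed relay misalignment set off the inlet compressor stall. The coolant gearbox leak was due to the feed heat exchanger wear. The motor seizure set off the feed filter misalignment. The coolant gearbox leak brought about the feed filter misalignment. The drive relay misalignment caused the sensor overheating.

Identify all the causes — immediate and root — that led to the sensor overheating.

Immediate causes of the sensor overheating: the inlet compressor stall, the drive relay misalignment.
Further upstream: the feed relay misalignment.

the drive relay misalignment, the feed relay misalignment, the inlet compressor stall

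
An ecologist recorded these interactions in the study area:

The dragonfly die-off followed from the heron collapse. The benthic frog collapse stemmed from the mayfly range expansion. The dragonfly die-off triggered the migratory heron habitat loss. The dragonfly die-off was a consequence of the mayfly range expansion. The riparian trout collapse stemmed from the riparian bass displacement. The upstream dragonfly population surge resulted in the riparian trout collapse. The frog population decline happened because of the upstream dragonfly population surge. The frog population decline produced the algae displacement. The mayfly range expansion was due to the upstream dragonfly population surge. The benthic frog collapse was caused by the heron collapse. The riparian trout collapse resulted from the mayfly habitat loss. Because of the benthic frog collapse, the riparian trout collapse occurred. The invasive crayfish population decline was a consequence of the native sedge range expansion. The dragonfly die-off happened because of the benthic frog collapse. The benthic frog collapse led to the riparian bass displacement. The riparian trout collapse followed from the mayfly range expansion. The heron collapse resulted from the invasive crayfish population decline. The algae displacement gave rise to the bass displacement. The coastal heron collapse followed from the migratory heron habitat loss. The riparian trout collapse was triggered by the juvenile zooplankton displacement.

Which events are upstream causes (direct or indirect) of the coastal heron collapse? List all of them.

the benthic frog collapse, the dragonfly die-off, the heron collapse, the invasive crayfish population decline, the mayfly range expansion, the migratory heron habitat loss, the native sedge range expansion, the upstream dragonfly population surge

Immediate cause of the coastal heron collapse: the migratory heron habitat loss.
Further upstream: the upstream dragonfly population surge, the native sedge range expansion, the invasive crayfish population decline, the heron collapse, the mayfly range expansion, the benthic frog collapse, the dragonfly die-off.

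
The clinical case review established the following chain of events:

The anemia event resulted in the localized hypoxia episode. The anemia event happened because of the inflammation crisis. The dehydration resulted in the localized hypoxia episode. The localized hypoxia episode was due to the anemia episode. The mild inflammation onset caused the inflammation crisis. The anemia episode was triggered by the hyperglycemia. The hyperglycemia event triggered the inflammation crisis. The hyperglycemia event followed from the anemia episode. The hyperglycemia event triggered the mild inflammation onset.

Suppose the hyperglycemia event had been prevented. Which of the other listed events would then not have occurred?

Downstream of the hyperglycemia event: the mild inflammation onset, the inflammation crisis, the anemia event, the localized hypoxia episode.
Of those, still caused via another path: the localized hypoxia episode.
The remainder have no surviving cause.

the anemia event, the inflammation crisis, the mild inflammation onset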